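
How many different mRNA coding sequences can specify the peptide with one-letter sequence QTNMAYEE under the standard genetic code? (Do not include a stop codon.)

512

Gln: 2 codons.
Thr: 4 codons.
Asn: 2 codons.
Met: 1 codon.
Ala: 4 codons.
Tyr: 2 codons.
Glu: 2 codons.
Glu: 2 codons.
2 × 4 × 2 × 1 × 4 × 2 × 2 × 2 = 512.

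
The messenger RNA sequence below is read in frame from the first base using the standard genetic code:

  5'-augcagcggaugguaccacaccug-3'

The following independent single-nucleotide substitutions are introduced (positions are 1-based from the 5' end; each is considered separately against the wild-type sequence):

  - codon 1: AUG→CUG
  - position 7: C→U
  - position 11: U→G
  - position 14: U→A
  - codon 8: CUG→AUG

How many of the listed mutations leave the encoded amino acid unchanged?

Codon 1: AUG (Met) → CUG (Leu) — missense.
Codon 3: CGG (Arg) → UGG (Trp) — missense.
Codon 4: AUG (Met) → AGG (Arg) — missense.
Codon 5: GUA (Val) → GAA (Glu) — missense.
Codon 8: CUG (Leu) → AUG (Met) — missense.
Synonymous: 0 of 5.

0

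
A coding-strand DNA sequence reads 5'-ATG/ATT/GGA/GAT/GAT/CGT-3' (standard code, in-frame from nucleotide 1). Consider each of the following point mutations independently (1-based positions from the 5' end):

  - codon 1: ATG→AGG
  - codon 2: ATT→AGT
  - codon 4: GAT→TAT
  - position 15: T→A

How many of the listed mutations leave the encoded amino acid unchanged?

0

Codon 1: ATG (Met) → AGG (Arg) — missense.
Codon 2: ATT (Ile) → AGT (Ser) — missense.
Codon 4: GAT (Asp) → TAT (Tyr) — missense.
Codon 5: GAT (Asp) → GAA (Glu) — missense.
Synonymous: 0 of 4.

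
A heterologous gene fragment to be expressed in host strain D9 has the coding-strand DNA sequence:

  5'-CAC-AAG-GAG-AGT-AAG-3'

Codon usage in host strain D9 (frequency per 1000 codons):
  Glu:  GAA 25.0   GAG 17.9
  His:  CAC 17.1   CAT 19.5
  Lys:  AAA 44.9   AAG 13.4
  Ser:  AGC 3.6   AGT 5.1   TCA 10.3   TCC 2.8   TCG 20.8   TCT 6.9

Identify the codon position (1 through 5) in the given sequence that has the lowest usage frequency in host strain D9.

4

Codon 1 CAC (His): 17.1 per 1000.
Codon 2 AAG (Lys): 13.4 per 1000.
Codon 3 GAG (Glu): 17.9 per 1000.
Codon 4 AGT (Ser): 5.1 per 1000.
Codon 5 AAG (Lys): 13.4 per 1000.
Lowest frequency is 5.1 at codon 4.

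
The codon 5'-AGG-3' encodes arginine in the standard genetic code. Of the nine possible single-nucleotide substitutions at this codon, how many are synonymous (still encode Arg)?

Position 1: CGG → 1 synonymous.
Position 2: none → 0 synonymous.
Position 3: AGA → 1 synonymous.
Total: 1 + 0 + 1 = 2.

2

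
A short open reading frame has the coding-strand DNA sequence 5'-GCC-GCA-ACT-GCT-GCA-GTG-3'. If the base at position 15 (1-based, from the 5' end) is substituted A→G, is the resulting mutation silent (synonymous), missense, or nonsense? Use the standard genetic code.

Position 15 falls in codon 5: GCA → Ala.
After the substitution the codon is GCG → Ala.
Both encode Ala, so the change is synonymous.

silent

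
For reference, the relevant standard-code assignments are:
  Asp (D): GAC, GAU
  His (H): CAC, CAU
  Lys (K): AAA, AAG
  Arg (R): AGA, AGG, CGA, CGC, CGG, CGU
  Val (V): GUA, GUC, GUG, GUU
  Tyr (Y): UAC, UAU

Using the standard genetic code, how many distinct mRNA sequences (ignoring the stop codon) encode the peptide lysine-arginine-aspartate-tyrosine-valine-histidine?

384

Lys: 2 codons.
Arg: 6 codons.
Asp: 2 codons.
Tyr: 2 codons.
Val: 4 codons.
His: 2 codons.
2 × 6 × 2 × 2 × 4 × 2 = 384.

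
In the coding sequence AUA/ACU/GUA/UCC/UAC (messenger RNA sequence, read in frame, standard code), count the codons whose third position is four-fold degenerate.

Codon 1 AUA (Ile): third position 3-fold.
Codon 2 ACU (Thr): third position 4-fold.
Codon 3 GUA (Val): third position 4-fold.
Codon 4 UCC (Ser): third position 4-fold.
Codon 5 UAC (Tyr): third position 2-fold.
Four-fold degenerate third positions: 3.

3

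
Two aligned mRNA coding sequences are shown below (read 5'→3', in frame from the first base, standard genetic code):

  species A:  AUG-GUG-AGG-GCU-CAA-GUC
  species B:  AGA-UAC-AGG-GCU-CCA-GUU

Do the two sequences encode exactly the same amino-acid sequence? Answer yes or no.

Codon 1: AUG Met / AGA Arg — nonsynonymous.
Codon 2: GUG Val / UAC Tyr — nonsynonymous.
Codon 3: AGG Arg / AGG Arg — identical.
Codon 4: GCU Ala / GCU Ala — identical.
Codon 5: CAA Gln / CCA Pro — nonsynonymous.
Codon 6: GUC Val / GUU Val — synonymous.
Nonsynonymous differences: 3 → different protein.

no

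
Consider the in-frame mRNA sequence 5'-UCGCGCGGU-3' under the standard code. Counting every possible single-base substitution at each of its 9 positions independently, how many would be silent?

Codon 1 (UCG, Ser): 3 synonymous substitutions.
Codon 2 (CGC, Arg): 3 synonymous substitutions.
Codon 3 (GGU, Gly): 3 synonymous substitutions.
Total: 3 + 3 + 3 = 9.

9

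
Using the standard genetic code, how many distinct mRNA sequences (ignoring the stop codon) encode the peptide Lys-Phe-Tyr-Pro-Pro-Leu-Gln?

Lys: 2 codons.
Phe: 2 codons.
Tyr: 2 codons.
Pro: 4 codons.
Pro: 4 codons.
Leu: 6 codons.
Gln: 2 codons.
2 × 2 × 2 × 4 × 4 × 6 × 2 = 1536.

1536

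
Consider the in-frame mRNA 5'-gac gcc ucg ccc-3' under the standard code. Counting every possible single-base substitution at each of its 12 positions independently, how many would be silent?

10

Codon 1 (GAC, Asp): 1 synonymous substitution.
Codon 2 (GCC, Ala): 3 synonymous substitutions.
Codon 3 (UCG, Ser): 3 synonymous substitutions.
Codon 4 (CCC, Pro): 3 synonymous substitutions.
Total: 1 + 3 + 3 + 3 = 10.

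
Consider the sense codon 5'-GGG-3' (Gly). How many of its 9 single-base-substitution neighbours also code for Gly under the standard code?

3

Position 1: none → 0 synonymous.
Position 2: none → 0 synonymous.
Position 3: GGU, GGC, GGA → 3 synonymous.
Total: 0 + 0 + 3 = 3.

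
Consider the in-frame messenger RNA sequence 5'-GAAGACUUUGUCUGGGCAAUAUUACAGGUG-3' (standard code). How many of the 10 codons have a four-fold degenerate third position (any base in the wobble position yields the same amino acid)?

3

Codon 1 GAA (Glu): third position 2-fold.
Codon 2 GAC (Asp): third position 2-fold.
Codon 3 UUU (Phe): third position 2-fold.
Codon 4 GUC (Val): third position 4-fold.
Codon 5 UGG (Trp): third position 1-fold.
Codon 6 GCA (Ala): third position 4-fold.
Codon 7 AUA (Ile): third position 3-fold.
Codon 8 UUA (Leu): third position 2-fold.
Codon 9 CAG (Gln): third position 2-fold.
Codon 10 GUG (Val): third position 4-fold.
Four-fold degenerate third positions: 3.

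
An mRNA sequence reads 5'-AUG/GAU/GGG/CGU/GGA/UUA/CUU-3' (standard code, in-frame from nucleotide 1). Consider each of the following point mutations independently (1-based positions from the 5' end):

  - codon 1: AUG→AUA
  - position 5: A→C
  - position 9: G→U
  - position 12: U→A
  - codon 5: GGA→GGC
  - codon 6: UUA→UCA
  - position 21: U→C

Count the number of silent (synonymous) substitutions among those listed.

Codon 1: AUG (Met) → AUA (Ile) — missense.
Codon 2: GAU (Asp) → GCU (Ala) — missense.
Codon 3: GGG (Gly) → GGU (Gly) — synonymous.
Codon 4: CGU (Arg) → CGA (Arg) — synonymous.
Codon 5: GGA (Gly) → GGC (Gly) — synonymous.
Codon 6: UUA (Leu) → UCA (Ser) — missense.
Codon 7: CUU (Leu) → CUC (Leu) — synonymous.
Synonymous: 4 of 7.

4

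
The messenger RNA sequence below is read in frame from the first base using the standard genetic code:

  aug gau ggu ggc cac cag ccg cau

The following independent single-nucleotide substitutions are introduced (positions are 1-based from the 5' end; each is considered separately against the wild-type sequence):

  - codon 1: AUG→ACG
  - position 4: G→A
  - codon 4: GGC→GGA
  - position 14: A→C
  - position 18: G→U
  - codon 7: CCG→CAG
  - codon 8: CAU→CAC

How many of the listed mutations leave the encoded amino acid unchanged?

2

Codon 1: AUG (Met) → ACG (Thr) — missense.
Codon 2: GAU (Asp) → AAU (Asn) — missense.
Codon 4: GGC (Gly) → GGA (Gly) — synonymous.
Codon 5: CAC (His) → CCC (Pro) — missense.
Codon 6: CAG (Gln) → CAU (His) — missense.
Codon 7: CCG (Pro) → CAG (Gln) — missense.
Codon 8: CAU (His) → CAC (His) — synonymous.
Synonymous: 2 of 7.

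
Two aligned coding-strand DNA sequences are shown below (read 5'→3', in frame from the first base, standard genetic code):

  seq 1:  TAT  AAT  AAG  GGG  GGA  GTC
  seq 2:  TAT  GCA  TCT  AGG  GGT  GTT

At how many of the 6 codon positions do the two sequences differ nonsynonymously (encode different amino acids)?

3

Codon 1: TAT Tyr / TAT Tyr — identical.
Codon 2: AAT Asn / GCA Ala — nonsynonymous.
Codon 3: AAG Lys / TCT Ser — nonsynonymous.
Codon 4: GGG Gly / AGG Arg — nonsynonymous.
Codon 5: GGA Gly / GGT Gly — synonymous.
Codon 6: GTC Val / GTT Val — synonymous.
Nonsynonymous differences: 3.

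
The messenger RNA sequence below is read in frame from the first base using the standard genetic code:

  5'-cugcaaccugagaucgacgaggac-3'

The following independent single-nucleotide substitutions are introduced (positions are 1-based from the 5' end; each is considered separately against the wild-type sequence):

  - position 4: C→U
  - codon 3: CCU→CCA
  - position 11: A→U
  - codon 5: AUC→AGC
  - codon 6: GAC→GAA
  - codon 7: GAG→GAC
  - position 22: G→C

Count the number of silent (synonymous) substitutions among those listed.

1

Codon 2: CAA (Gln) → UAA (Stop) — nonsense.
Codon 3: CCU (Pro) → CCA (Pro) — synonymous.
Codon 4: GAG (Glu) → GUG (Val) — missense.
Codon 5: AUC (Ile) → AGC (Ser) — missense.
Codon 6: GAC (Asp) → GAA (Glu) — missense.
Codon 7: GAG (Glu) → GAC (Asp) — missense.
Codon 8: GAC (Asp) → CAC (His) — missense.
Synonymous: 1 of 7.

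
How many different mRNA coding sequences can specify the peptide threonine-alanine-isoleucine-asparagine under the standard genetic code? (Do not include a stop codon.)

96

Thr: 4 codons.
Ala: 4 codons.
Ile: 3 codons.
Asn: 2 codons.
4 × 4 × 3 × 2 = 96.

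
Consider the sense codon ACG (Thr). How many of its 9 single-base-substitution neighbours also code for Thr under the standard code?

3

Position 1: none → 0 synonymous.
Position 2: none → 0 synonymous.
Position 3: ACU, ACC, ACA → 3 synonymous.
Total: 0 + 0 + 3 = 3.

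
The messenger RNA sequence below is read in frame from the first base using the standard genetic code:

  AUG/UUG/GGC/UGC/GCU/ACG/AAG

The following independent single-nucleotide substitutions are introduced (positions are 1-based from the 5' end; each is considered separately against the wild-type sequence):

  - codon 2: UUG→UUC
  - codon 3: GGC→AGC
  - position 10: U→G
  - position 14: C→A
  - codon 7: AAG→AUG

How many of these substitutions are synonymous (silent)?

0

Codon 2: UUG (Leu) → UUC (Phe) — missense.
Codon 3: GGC (Gly) → AGC (Ser) — missense.
Codon 4: UGC (Cys) → GGC (Gly) — missense.
Codon 5: GCU (Ala) → GAU (Asp) — missense.
Codon 7: AAG (Lys) → AUG (Met) — missense.
Synonymous: 0 of 5.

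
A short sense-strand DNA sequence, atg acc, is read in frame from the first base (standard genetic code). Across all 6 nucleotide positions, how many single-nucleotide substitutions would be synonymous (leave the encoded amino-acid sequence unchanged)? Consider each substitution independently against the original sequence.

Codon 1 (ATG, Met): 0 synonymous substitutions.
Codon 2 (ACC, Thr): 3 synonymous substitutions.
Total: 0 + 3 = 3.

3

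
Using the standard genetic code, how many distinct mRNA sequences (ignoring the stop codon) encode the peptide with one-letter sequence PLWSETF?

Pro: 4 codons.
Leu: 6 codons.
Trp: 1 codon.
Ser: 6 codons.
Glu: 2 codons.
Thr: 4 codons.
Phe: 2 codons.
4 × 6 × 1 × 6 × 2 × 4 × 2 = 2304.

2304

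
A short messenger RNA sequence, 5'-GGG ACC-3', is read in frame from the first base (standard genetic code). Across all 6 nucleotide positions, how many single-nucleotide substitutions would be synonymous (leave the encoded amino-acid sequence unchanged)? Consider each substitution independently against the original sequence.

Codon 1 (GGG, Gly): 3 synonymous substitutions.
Codon 2 (ACC, Thr): 3 synonymous substitutions.
Total: 3 + 3 = 6.

6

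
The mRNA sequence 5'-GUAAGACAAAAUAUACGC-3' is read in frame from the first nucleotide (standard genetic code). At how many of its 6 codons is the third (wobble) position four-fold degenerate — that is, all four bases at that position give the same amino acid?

2

Codon 1 GUA (Val): third position 4-fold.
Codon 2 AGA (Arg): third position 2-fold.
Codon 3 CAA (Gln): third position 2-fold.
Codon 4 AAU (Asn): third position 2-fold.
Codon 5 AUA (Ile): third position 3-fold.
Codon 6 CGC (Arg): third position 4-fold.
Four-fold degenerate third positions: 2.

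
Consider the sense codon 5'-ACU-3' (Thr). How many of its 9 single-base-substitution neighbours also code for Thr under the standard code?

3

Position 1: none → 0 synonymous.
Position 2: none → 0 synonymous.
Position 3: ACC, ACA, ACG → 3 synonymous.
Total: 0 + 0 + 3 = 3.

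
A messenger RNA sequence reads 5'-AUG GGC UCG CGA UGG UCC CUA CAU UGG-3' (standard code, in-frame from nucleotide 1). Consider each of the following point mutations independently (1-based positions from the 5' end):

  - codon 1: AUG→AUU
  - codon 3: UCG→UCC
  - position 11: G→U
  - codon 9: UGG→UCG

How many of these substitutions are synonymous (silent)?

Codon 1: AUG (Met) → AUU (Ile) — missense.
Codon 3: UCG (Ser) → UCC (Ser) — synonymous.
Codon 4: CGA (Arg) → CUA (Leu) — missense.
Codon 9: UGG (Trp) → UCG (Ser) — missense.
Synonymous: 1 of 4.

1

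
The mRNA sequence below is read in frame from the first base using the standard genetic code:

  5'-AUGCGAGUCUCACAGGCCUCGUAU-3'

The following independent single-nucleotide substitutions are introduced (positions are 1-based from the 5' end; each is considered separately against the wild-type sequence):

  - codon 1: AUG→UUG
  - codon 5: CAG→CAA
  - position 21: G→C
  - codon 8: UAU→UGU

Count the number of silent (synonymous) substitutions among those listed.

2

Codon 1: AUG (Met) → UUG (Leu) — missense.
Codon 5: CAG (Gln) → CAA (Gln) — synonymous.
Codon 7: UCG (Ser) → UCC (Ser) — synonymous.
Codon 8: UAU (Tyr) → UGU (Cys) — missense.
Synonymous: 2 of 4.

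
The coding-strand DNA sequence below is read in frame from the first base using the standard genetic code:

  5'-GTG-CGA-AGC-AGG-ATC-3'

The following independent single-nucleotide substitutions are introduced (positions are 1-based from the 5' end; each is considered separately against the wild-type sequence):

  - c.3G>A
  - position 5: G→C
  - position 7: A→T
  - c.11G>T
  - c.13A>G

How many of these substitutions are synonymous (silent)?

1

Codon 1: GTG (Val) → GTA (Val) — synonymous.
Codon 2: CGA (Arg) → CCA (Pro) — missense.
Codon 3: AGC (Ser) → TGC (Cys) — missense.
Codon 4: AGG (Arg) → ATG (Met) — missense.
Codon 5: ATC (Ile) → GTC (Val) — missense.
Synonymous: 1 of 5.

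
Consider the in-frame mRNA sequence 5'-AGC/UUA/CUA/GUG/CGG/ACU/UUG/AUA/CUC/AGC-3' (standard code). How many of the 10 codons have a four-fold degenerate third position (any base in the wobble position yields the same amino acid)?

5

Codon 1 AGC (Ser): third position 2-fold.
Codon 2 UUA (Leu): third position 2-fold.
Codon 3 CUA (Leu): third position 4-fold.
Codon 4 GUG (Val): third position 4-fold.
Codon 5 CGG (Arg): third position 4-fold.
Codon 6 ACU (Thr): third position 4-fold.
Codon 7 UUG (Leu): third position 2-fold.
Codon 8 AUA (Ile): third position 3-fold.
Codon 9 CUC (Leu): third position 4-fold.
Codon 10 AGC (Ser): third position 2-fold.
Four-fold degenerate third positions: 5.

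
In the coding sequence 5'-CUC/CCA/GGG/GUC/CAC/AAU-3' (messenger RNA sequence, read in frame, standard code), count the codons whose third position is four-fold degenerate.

Codon 1 CUC (Leu): third position 4-fold.
Codon 2 CCA (Pro): third position 4-fold.
Codon 3 GGG (Gly): third position 4-fold.
Codon 4 GUC (Val): third position 4-fold.
Codon 5 CAC (His): third position 2-fold.
Codon 6 AAU (Asn): third position 2-fold.
Four-fold degenerate third positions: 4.

4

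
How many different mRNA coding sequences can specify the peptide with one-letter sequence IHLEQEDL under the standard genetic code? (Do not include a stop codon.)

3456

Ile: 3 codons.
His: 2 codons.
Leu: 6 codons.
Glu: 2 codons.
Gln: 2 codons.
Glu: 2 codons.
Asp: 2 codons.
Leu: 6 codons.
3 × 2 × 6 × 2 × 2 × 2 × 2 × 6 = 3456.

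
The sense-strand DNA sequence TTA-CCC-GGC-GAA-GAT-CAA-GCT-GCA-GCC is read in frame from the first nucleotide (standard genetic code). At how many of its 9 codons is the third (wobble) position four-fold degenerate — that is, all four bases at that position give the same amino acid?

5

Codon 1 TTA (Leu): third position 2-fold.
Codon 2 CCC (Pro): third position 4-fold.
Codon 3 GGC (Gly): third position 4-fold.
Codon 4 GAA (Glu): third position 2-fold.
Codon 5 GAT (Asp): third position 2-fold.
Codon 6 CAA (Gln): third position 2-fold.
Codon 7 GCT (Ala): third position 4-fold.
Codon 8 GCA (Ala): third position 4-fold.
Codon 9 GCC (Ala): third position 4-fold.
Four-fold degenerate third positions: 5.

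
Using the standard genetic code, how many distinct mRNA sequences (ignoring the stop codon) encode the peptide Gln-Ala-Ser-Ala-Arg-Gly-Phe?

9216

Gln: 2 codons.
Ala: 4 codons.
Ser: 6 codons.
Ala: 4 codons.
Arg: 6 codons.
Gly: 4 codons.
Phe: 2 codons.
2 × 4 × 6 × 4 × 6 × 4 × 2 = 9216.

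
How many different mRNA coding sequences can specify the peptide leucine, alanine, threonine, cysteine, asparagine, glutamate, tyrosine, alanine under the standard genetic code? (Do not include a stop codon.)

6144

Leu: 6 codons.
Ala: 4 codons.
Thr: 4 codons.
Cys: 2 codons.
Asn: 2 codons.
Glu: 2 codons.
Tyr: 2 codons.
Ala: 4 codons.
6 × 4 × 4 × 2 × 2 × 2 × 2 × 4 = 6144.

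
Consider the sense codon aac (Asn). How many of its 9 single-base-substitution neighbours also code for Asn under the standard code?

Position 1: none → 0 synonymous.
Position 2: none → 0 synonymous.
Position 3: AAT → 1 synonymous.
Total: 0 + 0 + 1 = 1.

1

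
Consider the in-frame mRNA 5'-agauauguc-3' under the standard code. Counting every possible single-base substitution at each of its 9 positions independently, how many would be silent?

Codon 1 (AGA, Arg): 2 synonymous substitutions.
Codon 2 (UAU, Tyr): 1 synonymous substitution.
Codon 3 (GUC, Val): 3 synonymous substitutions.
Total: 2 + 1 + 3 = 6.

6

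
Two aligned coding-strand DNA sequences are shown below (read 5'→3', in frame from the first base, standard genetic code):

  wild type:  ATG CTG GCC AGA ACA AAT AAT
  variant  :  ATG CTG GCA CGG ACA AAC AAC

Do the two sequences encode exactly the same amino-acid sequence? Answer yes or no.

yes

Codon 1: ATG Met / ATG Met — identical.
Codon 2: CTG Leu / CTG Leu — identical.
Codon 3: GCC Ala / GCA Ala — synonymous.
Codon 4: AGA Arg / CGG Arg — synonymous.
Codon 5: ACA Thr / ACA Thr — identical.
Codon 6: AAT Asn / AAC Asn — synonymous.
Codon 7: AAT Asn / AAC Asn — synonymous.
Nonsynonymous differences: 0 → same protein.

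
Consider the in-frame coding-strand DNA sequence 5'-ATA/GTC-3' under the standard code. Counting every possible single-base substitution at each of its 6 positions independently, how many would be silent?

Codon 1 (ATA, Ile): 2 synonymous substitutions.
Codon 2 (GTC, Val): 3 synonymous substitutions.
Total: 2 + 3 = 5.

5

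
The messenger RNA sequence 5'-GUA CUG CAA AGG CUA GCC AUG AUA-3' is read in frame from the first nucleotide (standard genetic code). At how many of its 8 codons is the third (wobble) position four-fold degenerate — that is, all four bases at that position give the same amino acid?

Codon 1 GUA (Val): third position 4-fold.
Codon 2 CUG (Leu): third position 4-fold.
Codon 3 CAA (Gln): third position 2-fold.
Codon 4 AGG (Arg): third position 2-fold.
Codon 5 CUA (Leu): third position 4-fold.
Codon 6 GCC (Ala): third position 4-fold.
Codon 7 AUG (Met): third position 1-fold.
Codon 8 AUA (Ile): third position 3-fold.
Four-fold degenerate third positions: 4.

4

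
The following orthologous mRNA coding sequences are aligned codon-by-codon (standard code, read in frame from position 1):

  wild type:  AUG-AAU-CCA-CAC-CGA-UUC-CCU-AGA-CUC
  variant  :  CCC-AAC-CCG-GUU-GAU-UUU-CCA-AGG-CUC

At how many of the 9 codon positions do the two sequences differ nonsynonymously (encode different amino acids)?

Codon 1: AUG Met / CCC Pro — nonsynonymous.
Codon 2: AAU Asn / AAC Asn — synonymous.
Codon 3: CCA Pro / CCG Pro — synonymous.
Codon 4: CAC His / GUU Val — nonsynonymous.
Codon 5: CGA Arg / GAU Asp — nonsynonymous.
Codon 6: UUC Phe / UUU Phe — synonymous.
Codon 7: CCU Pro / CCA Pro — synonymous.
Codon 8: AGA Arg / AGG Arg — synonymous.
Codon 9: CUC Leu / CUC Leu — identical.
Nonsynonymous differences: 3.

3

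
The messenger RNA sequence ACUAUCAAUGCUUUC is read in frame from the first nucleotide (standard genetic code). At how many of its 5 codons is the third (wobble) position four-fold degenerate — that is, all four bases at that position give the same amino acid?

Codon 1 ACU (Thr): third position 4-fold.
Codon 2 AUC (Ile): third position 3-fold.
Codon 3 AAU (Asn): third position 2-fold.
Codon 4 GCU (Ala): third position 4-fold.
Codon 5 UUC (Phe): third position 2-fold.
Four-fold degenerate third positions: 2.

2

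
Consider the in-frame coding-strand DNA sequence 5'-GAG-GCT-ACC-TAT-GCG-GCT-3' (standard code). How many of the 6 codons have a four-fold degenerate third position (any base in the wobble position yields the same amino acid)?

4

Codon 1 GAG (Glu): third position 2-fold.
Codon 2 GCT (Ala): third position 4-fold.
Codon 3 ACC (Thr): third position 4-fold.
Codon 4 TAT (Tyr): third position 2-fold.
Codon 5 GCG (Ala): third position 4-fold.
Codon 6 GCT (Ala): third position 4-fold.
Four-fold degenerate third positions: 4.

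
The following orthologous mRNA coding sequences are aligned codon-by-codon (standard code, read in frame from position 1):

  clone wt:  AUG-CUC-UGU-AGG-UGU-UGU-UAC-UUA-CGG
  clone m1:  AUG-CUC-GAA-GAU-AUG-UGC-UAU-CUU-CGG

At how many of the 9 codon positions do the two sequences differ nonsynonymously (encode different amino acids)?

3

Codon 1: AUG Met / AUG Met — identical.
Codon 2: CUC Leu / CUC Leu — identical.
Codon 3: UGU Cys / GAA Glu — nonsynonymous.
Codon 4: AGG Arg / GAU Asp — nonsynonymous.
Codon 5: UGU Cys / AUG Met — nonsynonymous.
Codon 6: UGU Cys / UGC Cys — synonymous.
Codon 7: UAC Tyr / UAU Tyr — synonymous.
Codon 8: UUA Leu / CUU Leu — synonymous.
Codon 9: CGG Arg / CGG Arg — identical.
Nonsynonymous differences: 3.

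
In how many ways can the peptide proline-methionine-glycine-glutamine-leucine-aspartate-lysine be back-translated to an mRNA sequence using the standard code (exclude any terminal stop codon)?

768

Pro: 4 codons.
Met: 1 codon.
Gly: 4 codons.
Gln: 2 codons.
Leu: 6 codons.
Asp: 2 codons.
Lys: 2 codons.
4 × 1 × 4 × 2 × 6 × 2 × 2 = 768.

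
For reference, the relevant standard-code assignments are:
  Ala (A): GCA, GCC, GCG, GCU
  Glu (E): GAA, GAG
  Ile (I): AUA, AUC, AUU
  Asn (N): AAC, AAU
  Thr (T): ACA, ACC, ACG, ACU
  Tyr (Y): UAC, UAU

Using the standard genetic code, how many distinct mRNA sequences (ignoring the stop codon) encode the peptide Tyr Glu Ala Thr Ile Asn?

384

Tyr: 2 codons.
Glu: 2 codons.
Ala: 4 codons.
Thr: 4 codons.
Ile: 3 codons.
Asn: 2 codons.
2 × 2 × 4 × 4 × 3 × 2 = 384.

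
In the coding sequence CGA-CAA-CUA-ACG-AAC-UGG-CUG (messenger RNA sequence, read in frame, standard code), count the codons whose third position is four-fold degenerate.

4

Codon 1 CGA (Arg): third position 4-fold.
Codon 2 CAA (Gln): third position 2-fold.
Codon 3 CUA (Leu): third position 4-fold.
Codon 4 ACG (Thr): third position 4-fold.
Codon 5 AAC (Asn): third position 2-fold.
Codon 6 UGG (Trp): third position 1-fold.
Codon 7 CUG (Leu): third position 4-fold.
Four-fold degenerate third positions: 4.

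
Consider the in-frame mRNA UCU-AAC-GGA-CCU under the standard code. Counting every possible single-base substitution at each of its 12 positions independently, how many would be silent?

10

Codon 1 (UCU, Ser): 3 synonymous substitutions.
Codon 2 (AAC, Asn): 1 synonymous substitution.
Codon 3 (GGA, Gly): 3 synonymous substitutions.
Codon 4 (CCU, Pro): 3 synonymous substitutions.
Total: 3 + 1 + 3 + 3 = 10.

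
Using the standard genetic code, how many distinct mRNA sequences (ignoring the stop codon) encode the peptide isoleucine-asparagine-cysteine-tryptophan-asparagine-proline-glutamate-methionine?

Ile: 3 codons.
Asn: 2 codons.
Cys: 2 codons.
Trp: 1 codon.
Asn: 2 codons.
Pro: 4 codons.
Glu: 2 codons.
Met: 1 codon.
3 × 2 × 2 × 1 × 2 × 4 × 2 × 1 = 192.

192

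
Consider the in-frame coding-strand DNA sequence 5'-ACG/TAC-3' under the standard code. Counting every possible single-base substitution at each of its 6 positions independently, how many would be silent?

Codon 1 (ACG, Thr): 3 synonymous substitutions.
Codon 2 (TAC, Tyr): 1 synonymous substitution.
Total: 3 + 1 = 4.

4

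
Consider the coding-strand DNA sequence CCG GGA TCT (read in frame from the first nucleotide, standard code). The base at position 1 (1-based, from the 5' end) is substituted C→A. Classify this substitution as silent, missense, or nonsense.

missense

Position 1 falls in codon 1: CCG → Pro.
After the substitution the codon is ACG → Thr.
Pro ≠ Thr, so this is a missense mutation.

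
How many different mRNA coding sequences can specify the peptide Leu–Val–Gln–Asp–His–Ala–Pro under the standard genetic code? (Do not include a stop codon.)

3072

Leu: 6 codons.
Val: 4 codons.
Gln: 2 codons.
Asp: 2 codons.
His: 2 codons.
Ala: 4 codons.
Pro: 4 codons.
6 × 4 × 2 × 2 × 2 × 4 × 4 = 3072.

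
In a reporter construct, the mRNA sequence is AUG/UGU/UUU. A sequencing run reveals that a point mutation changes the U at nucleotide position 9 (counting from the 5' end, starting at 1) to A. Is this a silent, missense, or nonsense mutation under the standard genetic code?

Position 9 falls in codon 3: UUU → Phe.
After the substitution the codon is UUA → Leu.
Phe ≠ Leu, so this is a missense mutation.

missense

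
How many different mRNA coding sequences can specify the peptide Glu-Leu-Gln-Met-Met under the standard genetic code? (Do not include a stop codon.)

24

Glu: 2 codons.
Leu: 6 codons.
Gln: 2 codons.
Met: 1 codon.
Met: 1 codon.
2 × 6 × 2 × 1 × 1 = 24.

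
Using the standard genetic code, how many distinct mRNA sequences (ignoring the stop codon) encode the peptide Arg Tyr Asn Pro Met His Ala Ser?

4608

Arg: 6 codons.
Tyr: 2 codons.
Asn: 2 codons.
Pro: 4 codons.
Met: 1 codon.
His: 2 codons.
Ala: 4 codons.
Ser: 6 codons.
6 × 2 × 2 × 4 × 1 × 2 × 4 × 6 = 4608.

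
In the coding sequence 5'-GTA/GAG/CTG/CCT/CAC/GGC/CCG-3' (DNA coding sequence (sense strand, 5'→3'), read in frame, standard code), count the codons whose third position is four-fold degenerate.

5

Codon 1 GTA (Val): third position 4-fold.
Codon 2 GAG (Glu): third position 2-fold.
Codon 3 CTG (Leu): third position 4-fold.
Codon 4 CCT (Pro): third position 4-fold.
Codon 5 CAC (His): third position 2-fold.
Codon 6 GGC (Gly): third position 4-fold.
Codon 7 CCG (Pro): third position 4-fold.
Four-fold degenerate third positions: 5.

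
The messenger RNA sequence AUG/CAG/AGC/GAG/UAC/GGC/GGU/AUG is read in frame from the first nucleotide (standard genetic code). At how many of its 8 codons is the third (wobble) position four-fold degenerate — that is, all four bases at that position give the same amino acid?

Codon 1 AUG (Met): third position 1-fold.
Codon 2 CAG (Gln): third position 2-fold.
Codon 3 AGC (Ser): third position 2-fold.
Codon 4 GAG (Glu): third position 2-fold.
Codon 5 UAC (Tyr): third position 2-fold.
Codon 6 GGC (Gly): third position 4-fold.
Codon 7 GGU (Gly): third position 4-fold.
Codon 8 AUG (Met): third position 1-fold.
Four-fold degenerate third positions: 2.

2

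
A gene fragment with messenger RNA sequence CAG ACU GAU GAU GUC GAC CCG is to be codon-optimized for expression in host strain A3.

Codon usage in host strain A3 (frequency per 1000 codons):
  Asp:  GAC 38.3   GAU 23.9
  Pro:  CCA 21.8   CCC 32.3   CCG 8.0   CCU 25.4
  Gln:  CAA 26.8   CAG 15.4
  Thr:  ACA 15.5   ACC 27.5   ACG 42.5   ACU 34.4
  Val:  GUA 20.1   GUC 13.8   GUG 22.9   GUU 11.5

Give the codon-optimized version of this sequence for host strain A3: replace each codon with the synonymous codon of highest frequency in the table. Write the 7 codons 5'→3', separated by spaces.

Codon 1 (Gln): best is CAA at 26.8.
Codon 2 (Thr): best is ACG at 42.5.
Codon 3 (Asp): best is GAC at 38.3.
Codon 4 (Asp): best is GAC at 38.3.
Codon 5 (Val): best is GUG at 22.9.
Codon 6 (Asp): best is GAC at 38.3.
Codon 7 (Pro): best is CCC at 32.3.

CAA ACG GAC GAC GUG GAC CCC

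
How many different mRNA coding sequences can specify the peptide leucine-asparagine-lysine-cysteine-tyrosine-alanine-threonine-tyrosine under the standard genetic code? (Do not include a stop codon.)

Leu: 6 codons.
Asn: 2 codons.
Lys: 2 codons.
Cys: 2 codons.
Tyr: 2 codons.
Ala: 4 codons.
Thr: 4 codons.
Tyr: 2 codons.
6 × 2 × 2 × 2 × 2 × 4 × 4 × 2 = 3072.

3072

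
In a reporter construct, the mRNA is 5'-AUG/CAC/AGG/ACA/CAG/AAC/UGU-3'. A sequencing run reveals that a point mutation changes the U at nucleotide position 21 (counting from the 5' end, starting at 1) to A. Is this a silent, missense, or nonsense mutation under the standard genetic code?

Position 21 falls in codon 7: UGU → Cys.
After the substitution the codon is UGA → Stop.
The new codon is a stop codon, so this is a nonsense mutation.

nonsense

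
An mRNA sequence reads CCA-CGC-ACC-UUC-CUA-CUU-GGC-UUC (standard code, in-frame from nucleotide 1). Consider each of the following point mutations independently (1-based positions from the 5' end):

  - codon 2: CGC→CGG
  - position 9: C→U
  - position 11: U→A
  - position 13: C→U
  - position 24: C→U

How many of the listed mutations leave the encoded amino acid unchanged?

Codon 2: CGC (Arg) → CGG (Arg) — synonymous.
Codon 3: ACC (Thr) → ACU (Thr) — synonymous.
Codon 4: UUC (Phe) → UAC (Tyr) — missense.
Codon 5: CUA (Leu) → UUA (Leu) — synonymous.
Codon 8: UUC (Phe) → UUU (Phe) — synonymous.
Synonymous: 4 of 5.

4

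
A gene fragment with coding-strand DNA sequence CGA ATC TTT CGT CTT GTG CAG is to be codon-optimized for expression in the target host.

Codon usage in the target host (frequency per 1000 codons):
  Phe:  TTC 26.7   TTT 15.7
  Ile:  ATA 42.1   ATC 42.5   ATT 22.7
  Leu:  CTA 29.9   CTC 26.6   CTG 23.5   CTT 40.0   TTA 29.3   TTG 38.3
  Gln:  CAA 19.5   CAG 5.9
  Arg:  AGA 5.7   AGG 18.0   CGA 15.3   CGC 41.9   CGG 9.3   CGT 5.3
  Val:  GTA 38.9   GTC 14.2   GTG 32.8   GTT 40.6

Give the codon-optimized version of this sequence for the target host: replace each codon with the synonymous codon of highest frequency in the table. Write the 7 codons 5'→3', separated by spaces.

CGC ATC TTC CGC CTT GTT CAA

Codon 1 (Arg): best is CGC at 41.9.
Codon 2 (Ile): best is ATC at 42.5.
Codon 3 (Phe): best is TTC at 26.7.
Codon 4 (Arg): best is CGC at 41.9.
Codon 5 (Leu): best is CTT at 40.0.
Codon 6 (Val): best is GTT at 40.6.
Codon 7 (Gln): best is CAA at 19.5.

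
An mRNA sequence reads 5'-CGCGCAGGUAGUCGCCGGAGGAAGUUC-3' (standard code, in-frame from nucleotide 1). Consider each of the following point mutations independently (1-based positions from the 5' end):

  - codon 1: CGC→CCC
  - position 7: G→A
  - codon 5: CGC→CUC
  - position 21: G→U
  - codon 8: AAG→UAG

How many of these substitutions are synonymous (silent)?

Codon 1: CGC (Arg) → CCC (Pro) — missense.
Codon 3: GGU (Gly) → AGU (Ser) — missense.
Codon 5: CGC (Arg) → CUC (Leu) — missense.
Codon 7: AGG (Arg) → AGU (Ser) — missense.
Codon 8: AAG (Lys) → UAG (Stop) — nonsense.
Synonymous: 0 of 5.

0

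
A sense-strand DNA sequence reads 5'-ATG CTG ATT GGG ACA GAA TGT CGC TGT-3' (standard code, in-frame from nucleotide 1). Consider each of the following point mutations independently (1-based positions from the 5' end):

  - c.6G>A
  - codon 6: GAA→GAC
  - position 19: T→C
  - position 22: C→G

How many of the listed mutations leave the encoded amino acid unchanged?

1

Codon 2: CTG (Leu) → CTA (Leu) — synonymous.
Codon 6: GAA (Glu) → GAC (Asp) — missense.
Codon 7: TGT (Cys) → CGT (Arg) — missense.
Codon 8: CGC (Arg) → GGC (Gly) — missense.
Synonymous: 1 of 4.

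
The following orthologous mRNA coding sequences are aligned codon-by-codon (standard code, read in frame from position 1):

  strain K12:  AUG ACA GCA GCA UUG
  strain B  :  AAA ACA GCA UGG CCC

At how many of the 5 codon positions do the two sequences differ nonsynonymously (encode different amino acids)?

Codon 1: AUG Met / AAA Lys — nonsynonymous.
Codon 2: ACA Thr / ACA Thr — identical.
Codon 3: GCA Ala / GCA Ala — identical.
Codon 4: GCA Ala / UGG Trp — nonsynonymous.
Codon 5: UUG Leu / CCC Pro — nonsynonymous.
Nonsynonymous differences: 3.

3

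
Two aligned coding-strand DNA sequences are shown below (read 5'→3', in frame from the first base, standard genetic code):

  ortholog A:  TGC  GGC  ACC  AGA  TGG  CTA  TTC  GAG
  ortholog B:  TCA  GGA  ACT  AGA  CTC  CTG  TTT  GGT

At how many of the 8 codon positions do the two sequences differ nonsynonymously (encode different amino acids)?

3

Codon 1: TGC Cys / TCA Ser — nonsynonymous.
Codon 2: GGC Gly / GGA Gly — synonymous.
Codon 3: ACC Thr / ACT Thr — synonymous.
Codon 4: AGA Arg / AGA Arg — identical.
Codon 5: TGG Trp / CTC Leu — nonsynonymous.
Codon 6: CTA Leu / CTG Leu — synonymous.
Codon 7: TTC Phe / TTT Phe — synonymous.
Codon 8: GAG Glu / GGT Gly — nonsynonymous.
Nonsynonymous differences: 3.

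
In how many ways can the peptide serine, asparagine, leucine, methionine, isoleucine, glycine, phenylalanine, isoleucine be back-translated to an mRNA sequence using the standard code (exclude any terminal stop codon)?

5184

Ser: 6 codons.
Asn: 2 codons.
Leu: 6 codons.
Met: 1 codon.
Ile: 3 codons.
Gly: 4 codons.
Phe: 2 codons.
Ile: 3 codons.
6 × 2 × 6 × 1 × 3 × 4 × 2 × 3 = 5184.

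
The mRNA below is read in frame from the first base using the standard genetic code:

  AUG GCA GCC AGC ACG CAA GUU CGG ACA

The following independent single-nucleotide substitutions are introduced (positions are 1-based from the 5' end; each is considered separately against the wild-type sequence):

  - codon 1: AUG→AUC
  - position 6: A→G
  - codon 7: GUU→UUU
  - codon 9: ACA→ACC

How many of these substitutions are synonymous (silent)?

Codon 1: AUG (Met) → AUC (Ile) — missense.
Codon 2: GCA (Ala) → GCG (Ala) — synonymous.
Codon 7: GUU (Val) → UUU (Phe) — missense.
Codon 9: ACA (Thr) → ACC (Thr) — synonymous.
Synonymous: 2 of 4.

2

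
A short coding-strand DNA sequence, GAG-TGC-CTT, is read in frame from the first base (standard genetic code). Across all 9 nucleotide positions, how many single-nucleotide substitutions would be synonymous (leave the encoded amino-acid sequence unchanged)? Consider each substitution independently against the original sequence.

Codon 1 (GAG, Glu): 1 synonymous substitution.
Codon 2 (TGC, Cys): 1 synonymous substitution.
Codon 3 (CTT, Leu): 3 synonymous substitutions.
Total: 1 + 1 + 3 = 5.

5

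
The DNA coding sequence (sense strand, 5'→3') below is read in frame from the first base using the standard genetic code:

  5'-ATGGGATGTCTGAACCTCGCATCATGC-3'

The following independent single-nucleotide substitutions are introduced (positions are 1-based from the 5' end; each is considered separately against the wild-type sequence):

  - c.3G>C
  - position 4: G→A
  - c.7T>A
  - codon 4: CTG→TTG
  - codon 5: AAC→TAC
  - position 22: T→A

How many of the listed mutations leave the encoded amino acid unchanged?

Codon 1: ATG (Met) → ATC (Ile) — missense.
Codon 2: GGA (Gly) → AGA (Arg) — missense.
Codon 3: TGT (Cys) → AGT (Ser) — missense.
Codon 4: CTG (Leu) → TTG (Leu) — synonymous.
Codon 5: AAC (Asn) → TAC (Tyr) — missense.
Codon 8: TCA (Ser) → ACA (Thr) — missense.
Synonymous: 1 of 6.

1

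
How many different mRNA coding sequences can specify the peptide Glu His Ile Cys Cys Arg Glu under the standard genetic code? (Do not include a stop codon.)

576

Glu: 2 codons.
His: 2 codons.
Ile: 3 codons.
Cys: 2 codons.
Cys: 2 codons.
Arg: 6 codons.
Glu: 2 codons.
2 × 2 × 3 × 2 × 2 × 6 × 2 = 576.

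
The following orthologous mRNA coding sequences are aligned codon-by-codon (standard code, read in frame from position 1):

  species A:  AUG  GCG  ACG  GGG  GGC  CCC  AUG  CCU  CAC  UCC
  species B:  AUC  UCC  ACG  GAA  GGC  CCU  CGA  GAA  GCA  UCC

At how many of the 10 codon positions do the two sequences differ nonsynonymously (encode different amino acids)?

Codon 1: AUG Met / AUC Ile — nonsynonymous.
Codon 2: GCG Ala / UCC Ser — nonsynonymous.
Codon 3: ACG Thr / ACG Thr — identical.
Codon 4: GGG Gly / GAA Glu — nonsynonymous.
Codon 5: GGC Gly / GGC Gly — identical.
Codon 6: CCC Pro / CCU Pro — synonymous.
Codon 7: AUG Met / CGA Arg — nonsynonymous.
Codon 8: CCU Pro / GAA Glu — nonsynonymous.
Codon 9: CAC His / GCA Ala — nonsynonymous.
Codon 10: UCC Ser / UCC Ser — identical.
Nonsynonymous differences: 6.

6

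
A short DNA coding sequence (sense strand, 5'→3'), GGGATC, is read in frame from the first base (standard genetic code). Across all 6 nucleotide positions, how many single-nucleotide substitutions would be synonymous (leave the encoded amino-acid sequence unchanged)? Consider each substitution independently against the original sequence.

Codon 1 (GGG, Gly): 3 synonymous substitutions.
Codon 2 (ATC, Ile): 2 synonymous substitutions.
Total: 3 + 2 = 5.

5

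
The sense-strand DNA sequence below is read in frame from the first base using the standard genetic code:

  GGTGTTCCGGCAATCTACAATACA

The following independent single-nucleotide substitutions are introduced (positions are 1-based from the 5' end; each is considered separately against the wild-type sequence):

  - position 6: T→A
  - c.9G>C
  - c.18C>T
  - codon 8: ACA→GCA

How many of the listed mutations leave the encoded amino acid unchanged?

3

Codon 2: GTT (Val) → GTA (Val) — synonymous.
Codon 3: CCG (Pro) → CCC (Pro) — synonymous.
Codon 6: TAC (Tyr) → TAT (Tyr) — synonymous.
Codon 8: ACA (Thr) → GCA (Ala) — missense.
Synonymous: 3 of 4.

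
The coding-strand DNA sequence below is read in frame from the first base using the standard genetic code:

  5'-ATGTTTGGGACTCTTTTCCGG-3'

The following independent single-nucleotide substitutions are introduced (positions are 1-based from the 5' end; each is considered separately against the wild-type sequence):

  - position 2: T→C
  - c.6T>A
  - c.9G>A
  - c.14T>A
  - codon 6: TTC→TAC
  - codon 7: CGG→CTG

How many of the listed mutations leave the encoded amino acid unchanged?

Codon 1: ATG (Met) → ACG (Thr) — missense.
Codon 2: TTT (Phe) → TTA (Leu) — missense.
Codon 3: GGG (Gly) → GGA (Gly) — synonymous.
Codon 5: CTT (Leu) → CAT (His) — missense.
Codon 6: TTC (Phe) → TAC (Tyr) — missense.
Codon 7: CGG (Arg) → CTG (Leu) — missense.
Synonymous: 1 of 6.

1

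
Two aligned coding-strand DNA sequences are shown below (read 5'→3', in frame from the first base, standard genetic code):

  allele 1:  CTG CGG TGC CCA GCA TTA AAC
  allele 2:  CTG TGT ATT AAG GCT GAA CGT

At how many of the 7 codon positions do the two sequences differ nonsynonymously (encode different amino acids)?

Codon 1: CTG Leu / CTG Leu — identical.
Codon 2: CGG Arg / TGT Cys — nonsynonymous.
Codon 3: TGC Cys / ATT Ile — nonsynonymous.
Codon 4: CCA Pro / AAG Lys — nonsynonymous.
Codon 5: GCA Ala / GCT Ala — synonymous.
Codon 6: TTA Leu / GAA Glu — nonsynonymous.
Codon 7: AAC Asn / CGT Arg — nonsynonymous.
Nonsynonymous differences: 5.

5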